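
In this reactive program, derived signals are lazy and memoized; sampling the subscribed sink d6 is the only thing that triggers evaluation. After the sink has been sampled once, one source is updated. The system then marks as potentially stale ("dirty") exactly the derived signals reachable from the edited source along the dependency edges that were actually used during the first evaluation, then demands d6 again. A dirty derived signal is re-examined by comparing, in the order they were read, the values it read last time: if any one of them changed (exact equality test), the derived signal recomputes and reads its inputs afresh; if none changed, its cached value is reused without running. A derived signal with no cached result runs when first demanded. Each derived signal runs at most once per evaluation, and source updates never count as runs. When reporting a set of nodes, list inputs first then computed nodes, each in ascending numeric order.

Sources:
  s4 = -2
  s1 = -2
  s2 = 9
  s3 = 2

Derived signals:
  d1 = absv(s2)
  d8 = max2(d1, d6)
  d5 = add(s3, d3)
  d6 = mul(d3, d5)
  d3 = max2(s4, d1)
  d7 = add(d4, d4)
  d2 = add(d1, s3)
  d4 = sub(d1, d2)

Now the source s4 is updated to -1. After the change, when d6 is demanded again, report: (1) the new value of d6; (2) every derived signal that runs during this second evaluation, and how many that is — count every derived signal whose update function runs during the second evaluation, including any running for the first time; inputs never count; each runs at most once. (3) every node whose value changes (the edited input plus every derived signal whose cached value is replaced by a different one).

First demand of the output computes:
  d1 = absv(9) = 9
  d3 = max2(-2, 9) = 9
  d5 = add(2, 9) = 11
  d6 = mul(9, 11) = 99

After the edit, cleaning proceeds:
  d3: a read changed (s4 -2->-1) — executes, giving 9 — identical to its old value.
  d5: dirty, but its reads are unchanged (s3 unchanged, d3 unchanged); cached 11 stands.
  d6: dirty, but its reads are unchanged (d3 unchanged, d5 unchanged); cached 99 stands.

Note the absorption at d3: it re-runs yet its value is the same, leaving the output's value untouched.

Demanding d6 again yields 99.
1 derived signals run: d3.
The nodes whose values change: s4.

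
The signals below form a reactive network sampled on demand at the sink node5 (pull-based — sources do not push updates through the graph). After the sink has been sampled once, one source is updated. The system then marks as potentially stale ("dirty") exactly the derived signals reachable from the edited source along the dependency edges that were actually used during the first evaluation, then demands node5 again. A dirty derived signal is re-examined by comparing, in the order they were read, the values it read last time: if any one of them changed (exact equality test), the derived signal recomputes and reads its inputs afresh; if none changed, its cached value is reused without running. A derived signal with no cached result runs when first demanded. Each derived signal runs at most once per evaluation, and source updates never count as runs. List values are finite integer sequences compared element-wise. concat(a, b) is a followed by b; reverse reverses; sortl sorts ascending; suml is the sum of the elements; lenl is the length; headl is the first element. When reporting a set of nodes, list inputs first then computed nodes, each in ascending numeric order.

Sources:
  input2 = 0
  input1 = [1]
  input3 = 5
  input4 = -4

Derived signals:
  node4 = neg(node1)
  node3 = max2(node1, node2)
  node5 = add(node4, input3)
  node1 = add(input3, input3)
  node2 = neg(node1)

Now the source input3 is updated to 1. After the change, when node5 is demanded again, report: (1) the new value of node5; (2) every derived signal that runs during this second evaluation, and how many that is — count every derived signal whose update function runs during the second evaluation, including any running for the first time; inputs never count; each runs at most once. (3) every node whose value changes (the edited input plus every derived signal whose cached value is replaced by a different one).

node5 now evaluates to -1.
Run set: node1, node4, node5 (3 run).
Changed values: input3, node1, node4, node5.

Initial pass — values computed on the first demand:
  node1 = add(5, 5) = 10
  node4 = neg(10) = -10
  node5 = add(-10, 5) = -5

Second demand — change propagation:
  node1: re-runs because input3 5->1; input3 5->1; new result 2.
  node4: re-runs because node1 10->2; new result -2.
  node5: re-runs because node4 -10->-2; input3 5->1; new result -1.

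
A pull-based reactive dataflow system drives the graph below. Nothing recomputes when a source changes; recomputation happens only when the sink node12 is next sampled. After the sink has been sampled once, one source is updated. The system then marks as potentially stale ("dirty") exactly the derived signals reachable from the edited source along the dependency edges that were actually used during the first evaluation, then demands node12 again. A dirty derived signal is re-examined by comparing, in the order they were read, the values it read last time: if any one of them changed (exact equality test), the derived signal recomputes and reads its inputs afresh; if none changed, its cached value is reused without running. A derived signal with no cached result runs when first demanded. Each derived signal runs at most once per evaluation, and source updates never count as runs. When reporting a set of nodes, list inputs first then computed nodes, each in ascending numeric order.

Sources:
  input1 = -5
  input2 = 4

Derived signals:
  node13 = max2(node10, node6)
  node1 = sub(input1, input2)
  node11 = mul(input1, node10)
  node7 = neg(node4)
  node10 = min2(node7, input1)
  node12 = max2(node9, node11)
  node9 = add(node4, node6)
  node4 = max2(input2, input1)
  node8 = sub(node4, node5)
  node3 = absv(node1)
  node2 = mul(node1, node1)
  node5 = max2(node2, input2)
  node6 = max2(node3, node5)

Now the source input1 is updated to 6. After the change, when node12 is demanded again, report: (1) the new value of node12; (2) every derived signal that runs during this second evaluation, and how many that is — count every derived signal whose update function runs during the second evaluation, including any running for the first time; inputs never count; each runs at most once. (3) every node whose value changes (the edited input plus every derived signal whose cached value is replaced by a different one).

First evaluation (everything demanded from the output):
  node1 = sub(-5, 4) = -9
  node2 = mul(-9, -9) = 81
  node3 = absv(-9) = 9
  node4 = max2(4, -5) = 4
  node5 = max2(81, 4) = 81
  node6 = max2(9, 81) = 81
  node7 = neg(4) = -4
  node9 = add(4, 81) = 85
  node10 = min2(-4, -5) = -5
  node11 = mul(-5, -5) = 25
  node12 = max2(85, 25) = 85

Propagation after the edit:
  node1: runs — input1 -5->6; result 2.
  node2: runs — node1 -9->2; node1 -9->2; result 4.
  node3: runs — node1 -9->2; result 2.
  node4: runs — input1 -5->6; result 6.
  node5: runs — node2 81->4; result 4.
  node6: runs — node3 9->2; node5 81->4; result 4.
  node7: runs — node4 4->6; result -6.
  node9: runs — node4 4->6; node6 81->4; result 10.
  node10: runs — node7 -4->-6; input1 -5->6; result -6.
  node11: runs — input1 -5->6; node10 -5->-6; result -36.
  node12: runs — node9 85->10; node11 25->-36; result 10.

New value of node12: 10.
Derived signals that run: node1, node2, node3, node4, node5, node6, node7, node9, node10, node11, node12 — 11 in total.
Values that change: input1, node1, node2, node3, node4, node5, node6, node7, node9, node10, node11, node12.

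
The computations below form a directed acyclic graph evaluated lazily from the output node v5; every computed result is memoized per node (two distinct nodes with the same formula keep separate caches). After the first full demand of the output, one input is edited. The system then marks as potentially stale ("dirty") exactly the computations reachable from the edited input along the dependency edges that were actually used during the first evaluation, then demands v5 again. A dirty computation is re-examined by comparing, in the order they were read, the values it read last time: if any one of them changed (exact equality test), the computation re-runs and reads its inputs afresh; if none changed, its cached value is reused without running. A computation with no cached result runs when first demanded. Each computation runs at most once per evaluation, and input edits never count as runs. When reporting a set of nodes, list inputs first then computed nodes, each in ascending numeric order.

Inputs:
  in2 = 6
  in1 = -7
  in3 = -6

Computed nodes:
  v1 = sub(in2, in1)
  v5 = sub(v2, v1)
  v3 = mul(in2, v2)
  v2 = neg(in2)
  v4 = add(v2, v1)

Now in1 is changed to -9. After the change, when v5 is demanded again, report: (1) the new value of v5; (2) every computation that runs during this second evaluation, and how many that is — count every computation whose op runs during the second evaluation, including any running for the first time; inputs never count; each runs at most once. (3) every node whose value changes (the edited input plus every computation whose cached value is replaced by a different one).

Demanding v5 again yields -21.
2 computations run: v1, v5.
The nodes whose values change: in1, v1, v5.

First demand of the output computes:
  v1 = sub(6, -7) = 13
  v2 = neg(6) = -6
  v5 = sub(-6, 13) = -19

After the edit, cleaning proceeds:
  v1: a read changed (in1 -7->-9) — executes, giving 15.
  v5: a read changed (v1 13->15) — executes, giving -21.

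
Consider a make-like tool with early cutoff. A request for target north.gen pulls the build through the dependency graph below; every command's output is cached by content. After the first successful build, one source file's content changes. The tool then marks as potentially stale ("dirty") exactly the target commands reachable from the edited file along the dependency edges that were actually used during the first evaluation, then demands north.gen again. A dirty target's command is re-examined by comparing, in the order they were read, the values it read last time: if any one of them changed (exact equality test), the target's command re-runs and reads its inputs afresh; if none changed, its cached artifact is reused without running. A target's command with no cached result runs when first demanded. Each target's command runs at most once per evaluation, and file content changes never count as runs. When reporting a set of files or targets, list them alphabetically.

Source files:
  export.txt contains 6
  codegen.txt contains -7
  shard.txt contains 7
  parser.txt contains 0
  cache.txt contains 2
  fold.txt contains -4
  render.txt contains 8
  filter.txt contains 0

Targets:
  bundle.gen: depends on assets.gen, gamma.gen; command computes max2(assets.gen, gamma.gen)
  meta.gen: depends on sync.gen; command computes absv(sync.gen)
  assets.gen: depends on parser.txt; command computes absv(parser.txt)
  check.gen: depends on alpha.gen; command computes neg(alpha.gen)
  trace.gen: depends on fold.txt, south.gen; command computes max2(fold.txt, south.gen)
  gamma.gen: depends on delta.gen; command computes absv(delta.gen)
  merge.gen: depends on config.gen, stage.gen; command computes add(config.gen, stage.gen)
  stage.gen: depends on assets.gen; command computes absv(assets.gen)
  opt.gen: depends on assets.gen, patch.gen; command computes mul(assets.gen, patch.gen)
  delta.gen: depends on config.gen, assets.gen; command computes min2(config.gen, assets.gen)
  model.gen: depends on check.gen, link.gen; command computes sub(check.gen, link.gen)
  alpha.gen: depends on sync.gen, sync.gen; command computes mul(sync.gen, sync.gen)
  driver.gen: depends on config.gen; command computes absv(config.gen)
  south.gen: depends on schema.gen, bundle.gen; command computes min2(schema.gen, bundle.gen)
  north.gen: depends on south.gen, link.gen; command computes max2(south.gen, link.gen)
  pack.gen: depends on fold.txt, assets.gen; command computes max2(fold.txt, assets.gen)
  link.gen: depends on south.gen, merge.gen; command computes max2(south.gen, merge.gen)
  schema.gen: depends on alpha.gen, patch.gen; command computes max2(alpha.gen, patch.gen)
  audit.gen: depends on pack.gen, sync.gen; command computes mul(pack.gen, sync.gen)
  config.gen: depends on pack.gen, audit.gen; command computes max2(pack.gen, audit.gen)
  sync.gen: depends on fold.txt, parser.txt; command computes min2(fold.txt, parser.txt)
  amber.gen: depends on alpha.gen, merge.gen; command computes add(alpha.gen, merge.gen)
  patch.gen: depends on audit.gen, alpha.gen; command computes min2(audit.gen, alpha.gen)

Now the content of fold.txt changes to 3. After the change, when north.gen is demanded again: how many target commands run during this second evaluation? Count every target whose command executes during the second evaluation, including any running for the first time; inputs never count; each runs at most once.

First demand of the output computes:
  assets.gen = absv(0) = 0
  pack.gen = max2(-4, 0) = 0
  stage.gen = absv(0) = 0
  sync.gen = min2(-4, 0) = -4
  alpha.gen = mul(-4, -4) = 16
  audit.gen = mul(0, -4) = 0
  config.gen = max2(0, 0) = 0
  delta.gen = min2(0, 0) = 0
  gamma.gen = absv(0) = 0
  bundle.gen = max2(0, 0) = 0
  merge.gen = add(0, 0) = 0
  patch.gen = min2(0, 16) = 0
  schema.gen = max2(16, 0) = 16
  south.gen = min2(16, 0) = 0
  link.gen = max2(0, 0) = 0
  north.gen = max2(0, 0) = 0

After the edit, cleaning proceeds:
  pack.gen: a read changed (fold.txt -4->3) — executes, giving 3.
  sync.gen: a read changed (fold.txt -4->3) — executes, giving 0.
  alpha.gen: a read changed (sync.gen -4->0; sync.gen -4->0) — executes, giving 0.
  audit.gen: a read changed (pack.gen 0->3; sync.gen -4->0) — executes, giving 0 — identical to its old value.
  config.gen: a read changed (pack.gen 0->3) — executes, giving 3.
  delta.gen: a read changed (config.gen 0->3) — executes, giving 0 — identical to its old value.
  gamma.gen: dirty, but its reads are unchanged (delta.gen unchanged); cached 0 stands.
  bundle.gen: dirty, but its reads are unchanged (assets.gen unchanged, gamma.gen unchanged); cached 0 stands.
  merge.gen: a read changed (config.gen 0->3) — executes, giving 3.
  patch.gen: a read changed (alpha.gen 16->0) — executes, giving 0 — identical to its old value.
  schema.gen: a read changed (alpha.gen 16->0) — executes, giving 0.
  south.gen: a read changed (schema.gen 16->0) — executes, giving 0 — identical to its old value.
  link.gen: a read changed (merge.gen 0->3) — executes, giving 3.
  north.gen: a read changed (link.gen 0->3) — executes, giving 3.

Note where the cutoff bites: gamma.gen is checked, finds nothing changed, and keeps its cache.

12 target commands run: alpha.gen, audit.gen, config.gen, delta.gen, link.gen, merge.gen, north.gen, pack.gen, patch.gen, schema.gen, south.gen, sync.gen.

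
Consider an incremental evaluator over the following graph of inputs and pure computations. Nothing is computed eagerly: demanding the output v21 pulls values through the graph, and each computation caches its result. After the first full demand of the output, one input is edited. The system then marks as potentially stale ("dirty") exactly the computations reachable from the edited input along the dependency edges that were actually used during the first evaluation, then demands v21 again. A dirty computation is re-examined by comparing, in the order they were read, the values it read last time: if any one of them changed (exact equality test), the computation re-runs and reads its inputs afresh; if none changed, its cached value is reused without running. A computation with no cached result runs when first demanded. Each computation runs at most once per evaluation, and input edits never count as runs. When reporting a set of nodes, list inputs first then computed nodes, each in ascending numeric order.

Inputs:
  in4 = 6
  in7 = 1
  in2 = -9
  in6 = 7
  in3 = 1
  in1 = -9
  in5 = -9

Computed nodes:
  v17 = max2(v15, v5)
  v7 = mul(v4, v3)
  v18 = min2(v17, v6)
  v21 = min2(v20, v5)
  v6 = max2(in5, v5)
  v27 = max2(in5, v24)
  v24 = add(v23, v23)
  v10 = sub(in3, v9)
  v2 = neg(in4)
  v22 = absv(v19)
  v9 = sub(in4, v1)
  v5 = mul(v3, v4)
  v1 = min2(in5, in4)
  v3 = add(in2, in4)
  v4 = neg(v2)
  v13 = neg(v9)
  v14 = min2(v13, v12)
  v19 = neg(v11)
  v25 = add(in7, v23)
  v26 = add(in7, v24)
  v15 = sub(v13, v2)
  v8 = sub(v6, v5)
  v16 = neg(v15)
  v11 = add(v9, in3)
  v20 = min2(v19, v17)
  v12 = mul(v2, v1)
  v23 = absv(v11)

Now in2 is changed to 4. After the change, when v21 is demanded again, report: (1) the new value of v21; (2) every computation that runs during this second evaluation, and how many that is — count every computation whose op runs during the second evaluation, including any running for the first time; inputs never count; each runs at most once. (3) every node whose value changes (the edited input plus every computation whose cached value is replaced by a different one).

v21 now evaluates to -16.
Run set: v3, v5, v17, v20, v21 (5 run).
Changed values: in2, v3, v5, v17, v21.

Initial pass — values computed on the first demand:
  v1 = min2(-9, 6) = -9
  v2 = neg(6) = -6
  v3 = add(-9, 6) = -3
  v4 = neg(-6) = 6
  v5 = mul(-3, 6) = -18
  v9 = sub(6, -9) = 15
  v11 = add(15, 1) = 16
  v13 = neg(15) = -15
  v15 = sub(-15, -6) = -9
  v17 = max2(-9, -18) = -9
  v19 = neg(16) = -16
  v20 = min2(-16, -9) = -16
  v21 = min2(-16, -18) = -18

Second demand — change propagation:
  v3: re-runs because in2 -9->4; new result 10.
  v5: re-runs because v3 -3->10; new result 60.
  v17: re-runs because v5 -18->60; new result 60.
  v20: re-runs because v17 -9->60; new result -16 (unchanged).
  v21: re-runs because v5 -18->60; new result -16.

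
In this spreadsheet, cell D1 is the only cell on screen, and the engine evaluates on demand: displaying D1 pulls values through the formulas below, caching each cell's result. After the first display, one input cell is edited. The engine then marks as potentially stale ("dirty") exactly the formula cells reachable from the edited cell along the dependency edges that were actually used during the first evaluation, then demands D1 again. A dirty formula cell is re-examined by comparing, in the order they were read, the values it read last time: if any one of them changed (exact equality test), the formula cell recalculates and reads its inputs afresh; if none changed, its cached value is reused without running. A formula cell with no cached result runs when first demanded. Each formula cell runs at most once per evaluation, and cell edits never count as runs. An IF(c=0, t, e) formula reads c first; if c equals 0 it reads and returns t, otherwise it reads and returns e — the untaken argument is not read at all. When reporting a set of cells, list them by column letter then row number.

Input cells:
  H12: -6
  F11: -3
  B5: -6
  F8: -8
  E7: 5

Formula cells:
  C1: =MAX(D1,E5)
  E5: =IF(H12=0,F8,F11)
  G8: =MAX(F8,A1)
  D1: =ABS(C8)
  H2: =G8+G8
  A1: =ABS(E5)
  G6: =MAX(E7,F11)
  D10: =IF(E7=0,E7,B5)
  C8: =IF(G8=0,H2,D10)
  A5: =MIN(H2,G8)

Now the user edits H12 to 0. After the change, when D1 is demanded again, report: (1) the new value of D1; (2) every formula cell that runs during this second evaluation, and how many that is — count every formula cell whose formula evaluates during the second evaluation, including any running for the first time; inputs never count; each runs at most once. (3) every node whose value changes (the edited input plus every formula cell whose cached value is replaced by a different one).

Initial pass — values computed on the first demand:
  D10 = IF(E7=0: E7=5 -> else branch B5) = -6
  E5 = IF(H12=0: H12=-6 -> else branch F11) = -3
  A1 = ABS(-3) = 3
  G8 = MAX(-8, 3) = 3
  C8 = IF(G8=0: G8=3 -> else branch D10) = -6
  D1 = ABS(-6) = 6

Second demand — change propagation:
  E5: re-runs because H12 -6->0; new result -8.
  A1: re-runs because E5 -3->-8; new result 8.
  G8: re-runs because A1 3->8; new result 8.
  C8: re-runs because G8 3->8; new result -6 (unchanged).
  D1: re-examined; everything it read last time is the same (C8 unchanged) — cache 6 kept, no run.

The important point: C8 recomputes to an identical value, and the output ends up unchanged.

D1 now evaluates to 6.
Run set: A1, C8, E5, G8 (4 run).
Changed values: A1, E5, G8, H12.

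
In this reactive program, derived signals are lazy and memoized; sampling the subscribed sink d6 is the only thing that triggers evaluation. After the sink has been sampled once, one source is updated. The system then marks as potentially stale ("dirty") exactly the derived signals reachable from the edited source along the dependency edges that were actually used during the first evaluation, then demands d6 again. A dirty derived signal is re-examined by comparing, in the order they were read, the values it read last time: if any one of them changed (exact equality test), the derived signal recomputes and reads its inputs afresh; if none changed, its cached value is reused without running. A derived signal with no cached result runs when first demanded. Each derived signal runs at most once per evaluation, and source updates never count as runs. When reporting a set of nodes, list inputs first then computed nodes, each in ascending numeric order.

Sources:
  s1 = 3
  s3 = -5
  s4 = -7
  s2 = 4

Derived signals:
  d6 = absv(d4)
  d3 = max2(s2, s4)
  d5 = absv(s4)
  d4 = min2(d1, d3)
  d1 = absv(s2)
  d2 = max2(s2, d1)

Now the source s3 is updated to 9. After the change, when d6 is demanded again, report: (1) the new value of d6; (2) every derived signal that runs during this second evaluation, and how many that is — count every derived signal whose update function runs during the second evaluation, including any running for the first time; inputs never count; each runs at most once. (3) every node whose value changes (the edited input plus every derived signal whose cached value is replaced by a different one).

Demanding d6 again yields 4.
0 derived signals run: none.
The nodes whose values change: s3.
Note the shortcut — nothing in the graph depends on s3 at all, so no recomputation happens.

First demand of the output computes:
  d1 = absv(4) = 4
  d3 = max2(4, -7) = 4
  d4 = min2(4, 4) = 4
  d6 = absv(4) = 4

After the edit, cleaning proceeds:
  no node depends on s3 at all; the second demand re-runs nothing.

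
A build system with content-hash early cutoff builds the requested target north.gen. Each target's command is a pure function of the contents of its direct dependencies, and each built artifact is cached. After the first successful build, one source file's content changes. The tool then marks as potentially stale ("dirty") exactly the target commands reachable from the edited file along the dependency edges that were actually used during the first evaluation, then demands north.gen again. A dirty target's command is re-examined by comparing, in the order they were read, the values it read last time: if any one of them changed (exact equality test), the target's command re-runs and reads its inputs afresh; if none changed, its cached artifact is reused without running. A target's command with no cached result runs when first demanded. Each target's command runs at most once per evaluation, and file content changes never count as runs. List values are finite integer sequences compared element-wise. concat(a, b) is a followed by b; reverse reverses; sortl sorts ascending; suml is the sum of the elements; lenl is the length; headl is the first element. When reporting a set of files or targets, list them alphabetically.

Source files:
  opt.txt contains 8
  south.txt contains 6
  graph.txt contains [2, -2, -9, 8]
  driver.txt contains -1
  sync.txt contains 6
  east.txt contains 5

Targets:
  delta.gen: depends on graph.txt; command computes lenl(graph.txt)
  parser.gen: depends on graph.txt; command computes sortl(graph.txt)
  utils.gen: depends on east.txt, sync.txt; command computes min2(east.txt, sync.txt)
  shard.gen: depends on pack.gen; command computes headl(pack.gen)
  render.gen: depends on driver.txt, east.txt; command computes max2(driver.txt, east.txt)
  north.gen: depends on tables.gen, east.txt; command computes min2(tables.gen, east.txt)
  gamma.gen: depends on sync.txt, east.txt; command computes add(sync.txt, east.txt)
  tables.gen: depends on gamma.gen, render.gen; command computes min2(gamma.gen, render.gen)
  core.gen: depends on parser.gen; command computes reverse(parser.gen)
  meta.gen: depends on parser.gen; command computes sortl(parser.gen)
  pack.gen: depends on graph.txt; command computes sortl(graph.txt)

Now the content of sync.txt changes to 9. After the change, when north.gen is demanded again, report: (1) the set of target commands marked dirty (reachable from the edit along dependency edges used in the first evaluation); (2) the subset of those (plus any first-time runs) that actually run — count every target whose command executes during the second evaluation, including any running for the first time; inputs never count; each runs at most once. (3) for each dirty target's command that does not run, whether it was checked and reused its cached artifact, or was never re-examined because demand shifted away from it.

First evaluation (everything demanded from the output):
  gamma.gen = add(6, 5) = 11
  render.gen = max2(-1, 5) = 5
  tables.gen = min2(11, 5) = 5
  north.gen = min2(5, 5) = 5

Propagation after the edit:
  gamma.gen: runs — sync.txt 6->9; result 14.
  tables.gen: runs — gamma.gen 11->14; result 5 (same value as before).
  north.gen: checked — values it read are unchanged (tables.gen unchanged, east.txt unchanged); reused cached 5 without running.

Key observation: the change is absorbed at tables.gen — it re-runs but produces the same value, and the output's value is unchanged.

Marked dirty: gamma.gen, north.gen, tables.gen.
Target commands that run: gamma.gen, tables.gen — 2 in total.
Checked but reused from cache: north.gen.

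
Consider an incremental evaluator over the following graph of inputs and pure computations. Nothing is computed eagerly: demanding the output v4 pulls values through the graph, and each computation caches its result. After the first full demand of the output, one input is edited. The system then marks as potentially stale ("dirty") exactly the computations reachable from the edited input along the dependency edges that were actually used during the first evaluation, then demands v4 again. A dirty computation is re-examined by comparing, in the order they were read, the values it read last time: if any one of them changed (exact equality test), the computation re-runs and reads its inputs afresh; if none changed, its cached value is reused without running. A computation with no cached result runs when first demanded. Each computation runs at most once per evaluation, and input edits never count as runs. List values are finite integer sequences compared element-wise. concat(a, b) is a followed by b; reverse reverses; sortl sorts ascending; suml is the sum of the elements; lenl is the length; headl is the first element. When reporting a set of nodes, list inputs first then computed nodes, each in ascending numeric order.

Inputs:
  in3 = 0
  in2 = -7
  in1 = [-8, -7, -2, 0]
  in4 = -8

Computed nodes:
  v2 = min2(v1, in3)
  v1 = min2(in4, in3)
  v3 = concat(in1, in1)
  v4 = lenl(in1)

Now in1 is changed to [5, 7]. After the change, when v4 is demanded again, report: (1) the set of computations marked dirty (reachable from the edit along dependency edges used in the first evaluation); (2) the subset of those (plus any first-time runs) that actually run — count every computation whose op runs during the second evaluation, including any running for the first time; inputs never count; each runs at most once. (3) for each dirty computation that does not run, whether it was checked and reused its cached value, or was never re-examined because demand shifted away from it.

Initial pass — values computed on the first demand:
  v4 = lenl([-8, -7, -2, 0]) = 4

Second demand — change propagation:
  v4: re-runs because in1 [-8, -7, -2, 0]->[5, 7]; new result 2.

Dirty set: v4.
Run set: v4 (1 run).
All dirty computations ended up running.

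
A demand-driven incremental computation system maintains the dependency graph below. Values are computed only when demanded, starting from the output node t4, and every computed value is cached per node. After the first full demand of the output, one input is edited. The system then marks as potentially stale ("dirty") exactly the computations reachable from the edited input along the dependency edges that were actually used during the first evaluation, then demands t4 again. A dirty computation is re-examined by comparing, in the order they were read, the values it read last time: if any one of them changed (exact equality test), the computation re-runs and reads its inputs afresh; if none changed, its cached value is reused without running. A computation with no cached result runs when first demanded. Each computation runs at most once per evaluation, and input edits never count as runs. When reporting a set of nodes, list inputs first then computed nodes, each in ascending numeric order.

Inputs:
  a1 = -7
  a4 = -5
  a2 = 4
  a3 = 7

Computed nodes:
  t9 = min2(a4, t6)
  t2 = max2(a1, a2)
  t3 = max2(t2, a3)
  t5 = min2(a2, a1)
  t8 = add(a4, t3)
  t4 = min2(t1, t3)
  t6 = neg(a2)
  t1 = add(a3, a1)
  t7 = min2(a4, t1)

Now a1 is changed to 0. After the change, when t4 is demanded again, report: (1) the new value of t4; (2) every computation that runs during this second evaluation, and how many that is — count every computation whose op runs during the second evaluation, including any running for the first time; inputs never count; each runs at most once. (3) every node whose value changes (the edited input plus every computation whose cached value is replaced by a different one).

First evaluation (everything demanded from the output):
  t1 = add(7, -7) = 0
  t2 = max2(-7, 4) = 4
  t3 = max2(4, 7) = 7
  t4 = min2(0, 7) = 0

Propagation after the edit:
  t1: runs — a1 -7->0; result 7.
  t2: runs — a1 -7->0; result 4 (same value as before).
  t3: checked — values it read are unchanged (t2 unchanged, a3 unchanged); reused cached 7 without running.
  t4: runs — t1 0->7; result 7.

Key observation: the cutoff stops propagation at t3 — its inputs' values are unchanged, so it reuses its cache.

New value of t4: 7.
Computations that run: t1, t2, t4 — 3 in total.
Values that change: a1, t1, t4.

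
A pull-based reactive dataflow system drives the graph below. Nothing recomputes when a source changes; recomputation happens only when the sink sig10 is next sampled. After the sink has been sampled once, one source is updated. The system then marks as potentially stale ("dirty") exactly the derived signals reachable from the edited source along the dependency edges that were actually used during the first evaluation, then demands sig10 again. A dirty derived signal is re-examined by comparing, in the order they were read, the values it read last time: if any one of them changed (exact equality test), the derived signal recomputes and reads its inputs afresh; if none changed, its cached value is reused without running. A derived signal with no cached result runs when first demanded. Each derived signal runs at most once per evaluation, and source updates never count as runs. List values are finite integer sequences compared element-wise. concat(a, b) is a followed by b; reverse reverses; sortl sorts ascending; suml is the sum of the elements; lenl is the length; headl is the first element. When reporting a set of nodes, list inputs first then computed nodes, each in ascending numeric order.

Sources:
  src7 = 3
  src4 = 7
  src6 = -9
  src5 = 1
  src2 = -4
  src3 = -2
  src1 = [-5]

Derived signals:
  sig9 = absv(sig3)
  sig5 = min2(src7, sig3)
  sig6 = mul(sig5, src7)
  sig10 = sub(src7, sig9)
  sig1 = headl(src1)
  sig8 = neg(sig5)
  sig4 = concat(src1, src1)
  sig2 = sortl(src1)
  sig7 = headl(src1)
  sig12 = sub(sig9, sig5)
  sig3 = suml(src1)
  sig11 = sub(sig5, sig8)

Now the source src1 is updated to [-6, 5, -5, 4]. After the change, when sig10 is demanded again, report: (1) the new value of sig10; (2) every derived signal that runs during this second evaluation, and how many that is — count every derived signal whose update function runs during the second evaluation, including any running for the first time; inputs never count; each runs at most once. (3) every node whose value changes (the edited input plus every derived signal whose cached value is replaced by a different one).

First evaluation (everything demanded from the output):
  sig3 = suml([-5]) = -5
  sig9 = absv(-5) = 5
  sig10 = sub(3, 5) = -2

Propagation after the edit:
  sig3: runs — src1 [-5]->[-6, 5, -5, 4]; result -2.
  sig9: runs — sig3 -5->-2; result 2.
  sig10: runs — sig9 5->2; result 1.

New value of sig10: 1.
Derived signals that run: sig3, sig9, sig10 — 3 in total.
Values that change: src1, sig3, sig9, sig10.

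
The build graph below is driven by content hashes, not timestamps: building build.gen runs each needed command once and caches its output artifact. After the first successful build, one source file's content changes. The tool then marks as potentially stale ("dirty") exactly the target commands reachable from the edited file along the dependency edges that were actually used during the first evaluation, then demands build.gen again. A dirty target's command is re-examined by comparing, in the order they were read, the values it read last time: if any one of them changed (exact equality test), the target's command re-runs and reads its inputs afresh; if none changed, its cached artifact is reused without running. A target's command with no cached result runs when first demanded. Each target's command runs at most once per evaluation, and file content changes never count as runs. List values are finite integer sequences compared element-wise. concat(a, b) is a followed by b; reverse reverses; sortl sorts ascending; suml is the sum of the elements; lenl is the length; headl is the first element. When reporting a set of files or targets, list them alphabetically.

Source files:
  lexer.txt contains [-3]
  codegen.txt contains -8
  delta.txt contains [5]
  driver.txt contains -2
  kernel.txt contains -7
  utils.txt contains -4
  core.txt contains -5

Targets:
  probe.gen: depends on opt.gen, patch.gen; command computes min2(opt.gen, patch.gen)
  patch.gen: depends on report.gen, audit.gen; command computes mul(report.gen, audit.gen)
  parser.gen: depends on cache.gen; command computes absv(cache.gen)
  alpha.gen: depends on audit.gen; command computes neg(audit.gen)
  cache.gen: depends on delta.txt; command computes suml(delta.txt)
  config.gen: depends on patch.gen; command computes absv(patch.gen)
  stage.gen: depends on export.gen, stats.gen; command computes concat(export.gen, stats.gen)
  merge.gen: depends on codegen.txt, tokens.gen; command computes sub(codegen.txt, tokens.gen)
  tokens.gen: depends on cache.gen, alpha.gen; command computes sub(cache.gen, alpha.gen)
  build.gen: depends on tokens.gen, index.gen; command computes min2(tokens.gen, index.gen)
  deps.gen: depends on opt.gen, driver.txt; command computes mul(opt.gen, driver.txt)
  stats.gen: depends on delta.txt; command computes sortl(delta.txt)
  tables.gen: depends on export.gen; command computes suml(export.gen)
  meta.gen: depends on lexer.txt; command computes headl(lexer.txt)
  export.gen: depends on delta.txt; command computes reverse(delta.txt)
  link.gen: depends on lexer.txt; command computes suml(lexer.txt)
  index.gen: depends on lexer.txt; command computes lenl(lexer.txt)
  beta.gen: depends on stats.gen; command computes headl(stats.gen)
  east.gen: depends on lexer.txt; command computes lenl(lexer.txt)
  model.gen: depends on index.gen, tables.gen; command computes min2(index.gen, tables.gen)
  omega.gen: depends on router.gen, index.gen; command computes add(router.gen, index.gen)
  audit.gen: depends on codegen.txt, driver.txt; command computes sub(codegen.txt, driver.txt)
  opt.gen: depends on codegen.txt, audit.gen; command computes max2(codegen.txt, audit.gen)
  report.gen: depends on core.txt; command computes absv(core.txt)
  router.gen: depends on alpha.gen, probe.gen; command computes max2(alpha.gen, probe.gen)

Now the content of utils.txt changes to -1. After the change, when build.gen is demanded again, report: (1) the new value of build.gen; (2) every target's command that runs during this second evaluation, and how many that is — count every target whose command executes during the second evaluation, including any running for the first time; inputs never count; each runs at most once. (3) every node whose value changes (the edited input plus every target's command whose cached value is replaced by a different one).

build.gen now evaluates to -1.
Run set: none (0 run).
Changed values: utils.txt.
The important point: nothing the output needs ever reads utils.txt, so the edit is invisible to it.

Initial pass — values computed on the first demand:
  audit.gen = sub(-8, -2) = -6
  alpha.gen = neg(-6) = 6
  cache.gen = suml([5]) = 5
  index.gen = lenl([-3]) = 1
  tokens.gen = sub(5, 6) = -1
  build.gen = min2(-1, 1) = -1

Second demand — change propagation:
  no demanded computation ever read utils.txt, so the edit dirties nothing and nothing runs.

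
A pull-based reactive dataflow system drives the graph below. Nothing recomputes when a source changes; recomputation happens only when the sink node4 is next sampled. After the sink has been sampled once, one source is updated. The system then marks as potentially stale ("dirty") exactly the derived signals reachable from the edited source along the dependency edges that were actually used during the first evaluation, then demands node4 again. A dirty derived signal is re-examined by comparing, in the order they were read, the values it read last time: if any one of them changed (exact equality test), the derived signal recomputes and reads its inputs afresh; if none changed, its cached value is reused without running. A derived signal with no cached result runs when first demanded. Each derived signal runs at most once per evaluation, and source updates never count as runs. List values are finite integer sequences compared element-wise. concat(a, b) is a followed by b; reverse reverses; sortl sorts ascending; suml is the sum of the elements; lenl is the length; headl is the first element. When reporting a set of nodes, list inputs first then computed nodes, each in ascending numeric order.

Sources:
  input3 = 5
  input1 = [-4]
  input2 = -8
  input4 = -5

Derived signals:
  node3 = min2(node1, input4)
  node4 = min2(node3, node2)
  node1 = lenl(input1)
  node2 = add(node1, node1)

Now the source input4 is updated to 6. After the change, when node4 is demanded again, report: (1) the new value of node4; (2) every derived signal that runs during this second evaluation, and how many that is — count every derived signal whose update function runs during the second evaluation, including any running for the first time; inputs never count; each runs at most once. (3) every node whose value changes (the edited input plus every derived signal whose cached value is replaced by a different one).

New value of node4: 1.
Derived signals that run: node3, node4 — 2 in total.
Values that change: input4, node3, node4.

First evaluation (everything demanded from the output):
  node1 = lenl([-4]) = 1
  node2 = add(1, 1) = 2
  node3 = min2(1, -5) = -5
  node4 = min2(-5, 2) = -5

Propagation after the edit:
  node3: runs — input4 -5->6; result 1.
  node4: runs — node3 -5->1; result 1.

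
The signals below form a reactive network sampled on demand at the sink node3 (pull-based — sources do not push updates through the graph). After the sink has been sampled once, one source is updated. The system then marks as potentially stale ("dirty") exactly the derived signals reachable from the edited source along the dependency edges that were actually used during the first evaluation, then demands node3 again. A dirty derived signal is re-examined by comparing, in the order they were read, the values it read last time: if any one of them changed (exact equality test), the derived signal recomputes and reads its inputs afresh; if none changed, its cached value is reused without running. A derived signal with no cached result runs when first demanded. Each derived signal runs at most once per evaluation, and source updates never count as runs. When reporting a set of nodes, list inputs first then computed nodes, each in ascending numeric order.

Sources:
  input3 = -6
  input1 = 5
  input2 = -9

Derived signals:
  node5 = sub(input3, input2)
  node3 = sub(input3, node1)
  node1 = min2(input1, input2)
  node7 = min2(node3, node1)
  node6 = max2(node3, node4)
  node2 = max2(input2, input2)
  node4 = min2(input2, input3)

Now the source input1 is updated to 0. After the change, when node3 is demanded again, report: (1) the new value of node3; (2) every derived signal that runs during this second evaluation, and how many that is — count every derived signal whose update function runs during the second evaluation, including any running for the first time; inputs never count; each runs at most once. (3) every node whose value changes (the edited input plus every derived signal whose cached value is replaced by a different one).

Initial pass — values computed on the first demand:
  node1 = min2(5, -9) = -9
  node3 = sub(-6, -9) = 3

Second demand — change propagation:
  node1: re-runs because input1 5->0; new result -9 (unchanged).
  node3: re-examined; everything it read last time is the same (input3 unchanged, node1 unchanged) — cache 3 kept, no run.

The important point: node1 recomputes to an identical value, and the output ends up unchanged.

node3 now evaluates to 3.
Run set: node1 (1 run).
Changed values: input1.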